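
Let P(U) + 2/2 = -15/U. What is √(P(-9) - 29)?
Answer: I*√255/3 ≈ 5.3229*I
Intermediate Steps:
P(U) = -1 - 15/U
√(P(-9) - 29) = √((-15 - 1*(-9))/(-9) - 29) = √(-(-15 + 9)/9 - 29) = √(-⅑*(-6) - 29) = √(⅔ - 29) = √(-85/3) = I*√255/3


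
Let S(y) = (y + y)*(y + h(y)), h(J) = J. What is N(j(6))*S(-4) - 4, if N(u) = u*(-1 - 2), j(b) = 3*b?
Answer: -3460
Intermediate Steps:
N(u) = -3*u (N(u) = u*(-3) = -3*u)
S(y) = 4*y² (S(y) = (y + y)*(y + y) = (2*y)*(2*y) = 4*y²)
N(j(6))*S(-4) - 4 = (-9*6)*(4*(-4)²) - 4 = (-3*18)*(4*16) - 4 = -54*64 - 4 = -3456 - 4 = -3460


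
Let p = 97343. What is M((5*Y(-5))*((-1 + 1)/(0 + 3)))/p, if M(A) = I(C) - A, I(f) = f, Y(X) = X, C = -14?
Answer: -14/97343 ≈ -0.00014382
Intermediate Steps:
M(A) = -14 - A
M((5*Y(-5))*((-1 + 1)/(0 + 3)))/p = (-14 - 5*(-5)*(-1 + 1)/(0 + 3))/97343 = (-14 - (-25)*0/3)*(1/97343) = (-14 - (-25)*0*(⅓))*(1/97343) = (-14 - (-25)*0)*(1/97343) = (-14 - 1*0)*(1/97343) = (-14 + 0)*(1/97343) = -14*1/97343 = -14/97343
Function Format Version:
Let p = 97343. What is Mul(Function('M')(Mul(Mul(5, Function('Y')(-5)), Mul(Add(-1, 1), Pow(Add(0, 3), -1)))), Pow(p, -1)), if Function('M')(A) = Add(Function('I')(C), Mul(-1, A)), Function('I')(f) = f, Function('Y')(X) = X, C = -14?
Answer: Rational(-14, 97343) ≈ -0.00014382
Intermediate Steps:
Function('M')(A) = Add(-14, Mul(-1, A))
Mul(Function('M')(Mul(Mul(5, Function('Y')(-5)), Mul(Add(-1, 1), Pow(Add(0, 3), -1)))), Pow(p, -1)) = Mul(Add(-14, Mul(-1, Mul(Mul(5, -5), Mul(Add(-1, 1), Pow(Add(0, 3), -1))))), Pow(97343, -1)) = Mul(Add(-14, Mul(-1, Mul(-25, Mul(0, Pow(3, -1))))), Rational(1, 97343)) = Mul(Add(-14, Mul(-1, Mul(-25, Mul(0, Rational(1, 3))))), Rational(1, 97343)) = Mul(Add(-14, Mul(-1, Mul(-25, 0))), Rational(1, 97343)) = Mul(Add(-14, Mul(-1, 0)), Rational(1, 97343)) = Mul(Add(-14, 0), Rational(1, 97343)) = Mul(-14, Rational(1, 97343)) = Rational(-14, 97343)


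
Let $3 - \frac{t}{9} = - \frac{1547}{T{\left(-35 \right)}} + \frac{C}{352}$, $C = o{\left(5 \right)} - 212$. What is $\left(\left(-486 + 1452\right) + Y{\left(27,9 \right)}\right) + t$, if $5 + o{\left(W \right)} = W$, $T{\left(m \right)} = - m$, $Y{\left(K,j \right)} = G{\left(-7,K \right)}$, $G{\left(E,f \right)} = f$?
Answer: $\frac{626217}{440} \approx 1423.2$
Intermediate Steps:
$Y{\left(K,j \right)} = K$
$o{\left(W \right)} = -5 + W$
$C = -212$ ($C = \left(-5 + 5\right) - 212 = 0 - 212 = -212$)
$t = \frac{189297}{440}$ ($t = 27 - 9 \left(- \frac{1547}{\left(-1\right) \left(-35\right)} - \frac{212}{352}\right) = 27 - 9 \left(- \frac{1547}{35} - \frac{53}{88}\right) = 27 - 9 \left(\left(-1547\right) \frac{1}{35} - \frac{53}{88}\right) = 27 - 9 \left(- \frac{221}{5} - \frac{53}{88}\right) = 27 - - \frac{177417}{440} = 27 + \frac{177417}{440} = \frac{189297}{440} \approx 430.22$)
$\left(\left(-486 + 1452\right) + Y{\left(27,9 \right)}\right) + t = \left(\left(-486 + 1452\right) + 27\right) + \frac{189297}{440} = \left(966 + 27\right) + \frac{189297}{440} = 993 + \frac{189297}{440} = \frac{626217}{440}$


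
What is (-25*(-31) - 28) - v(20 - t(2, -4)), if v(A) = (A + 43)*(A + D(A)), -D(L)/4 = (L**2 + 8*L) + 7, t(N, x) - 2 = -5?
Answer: 189309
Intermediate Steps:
t(N, x) = -3 (t(N, x) = 2 - 5 = -3)
D(L) = -28 - 32*L - 4*L**2 (D(L) = -4*((L**2 + 8*L) + 7) = -4*(7 + L**2 + 8*L) = -28 - 32*L - 4*L**2)
v(A) = (43 + A)*(-28 - 31*A - 4*A**2) (v(A) = (A + 43)*(A + (-28 - 32*A - 4*A**2)) = (43 + A)*(-28 - 31*A - 4*A**2))
(-25*(-31) - 28) - v(20 - t(2, -4)) = (-25*(-31) - 28) - (-1204 - 1361*(20 - 1*(-3)) - 203*(20 - 1*(-3))**2 - 4*(20 - 1*(-3))**3) = (775 - 28) - (-1204 - 1361*(20 + 3) - 203*(20 + 3)**2 - 4*(20 + 3)**3) = 747 - (-1204 - 1361*23 - 203*23**2 - 4*23**3) = 747 - (-1204 - 31303 - 203*529 - 4*12167) = 747 - (-1204 - 31303 - 107387 - 48668) = 747 - 1*(-188562) = 747 + 188562 = 189309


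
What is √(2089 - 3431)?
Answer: I*√1342 ≈ 36.633*I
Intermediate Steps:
√(2089 - 3431) = √(-1342) = I*√1342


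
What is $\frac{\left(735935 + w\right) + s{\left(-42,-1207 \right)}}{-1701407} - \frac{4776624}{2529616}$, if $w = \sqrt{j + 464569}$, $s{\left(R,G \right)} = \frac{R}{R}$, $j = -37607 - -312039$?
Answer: $- \frac{624288561909}{268994148107} - \frac{\sqrt{739001}}{1701407} \approx -2.3213$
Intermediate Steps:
$j = 274432$ ($j = -37607 + 312039 = 274432$)
$s{\left(R,G \right)} = 1$
$w = \sqrt{739001}$ ($w = \sqrt{274432 + 464569} = \sqrt{739001} \approx 859.65$)
$\frac{\left(735935 + w\right) + s{\left(-42,-1207 \right)}}{-1701407} - \frac{4776624}{2529616} = \frac{\left(735935 + \sqrt{739001}\right) + 1}{-1701407} - \frac{4776624}{2529616} = \left(735936 + \sqrt{739001}\right) \left(- \frac{1}{1701407}\right) - \frac{298539}{158101} = \left(- \frac{735936}{1701407} - \frac{\sqrt{739001}}{1701407}\right) - \frac{298539}{158101} = - \frac{624288561909}{268994148107} - \frac{\sqrt{739001}}{1701407}$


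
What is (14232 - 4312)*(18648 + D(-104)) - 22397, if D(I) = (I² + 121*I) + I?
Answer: 166395523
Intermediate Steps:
D(I) = I² + 122*I
(14232 - 4312)*(18648 + D(-104)) - 22397 = (14232 - 4312)*(18648 - 104*(122 - 104)) - 22397 = 9920*(18648 - 104*18) - 22397 = 9920*(18648 - 1872) - 22397 = 9920*16776 - 22397 = 166417920 - 22397 = 166395523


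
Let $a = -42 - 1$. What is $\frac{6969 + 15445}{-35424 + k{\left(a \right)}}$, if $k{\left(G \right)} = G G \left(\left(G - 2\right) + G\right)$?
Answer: $- \frac{11207}{99068} \approx -0.11312$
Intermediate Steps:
$a = -43$
$k{\left(G \right)} = G^{2} \left(-2 + 2 G\right)$ ($k{\left(G \right)} = G^{2} \left(\left(-2 + G\right) + G\right) = G^{2} \left(-2 + 2 G\right)$)
$\frac{6969 + 15445}{-35424 + k{\left(a \right)}} = \frac{6969 + 15445}{-35424 + 2 \left(-43\right)^{2} \left(-1 - 43\right)} = \frac{22414}{-35424 + 2 \cdot 1849 \left(-44\right)} = \frac{22414}{-35424 - 162712} = \frac{22414}{-198136} = 22414 \left(- \frac{1}{198136}\right) = - \frac{11207}{99068}$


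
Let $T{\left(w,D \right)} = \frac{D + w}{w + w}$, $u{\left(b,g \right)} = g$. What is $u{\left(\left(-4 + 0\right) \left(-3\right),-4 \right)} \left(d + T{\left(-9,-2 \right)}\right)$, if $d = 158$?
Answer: $- \frac{5710}{9} \approx -634.44$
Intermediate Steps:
$T{\left(w,D \right)} = \frac{D + w}{2 w}$
$u{\left(\left(-4 + 0\right) \left(-3\right),-4 \right)} \left(d + T{\left(-9,-2 \right)}\right) = - 4 \left(158 + \frac{-2 - 9}{2 \left(-9\right)}\right) = - 4 \left(158 + \frac{1}{2} \left(- \frac{1}{9}\right) \left(-11\right)\right) = - 4 \left(158 + \frac{11}{18}\right) = \left(-4\right) \frac{2855}{18} = - \frac{5710}{9}$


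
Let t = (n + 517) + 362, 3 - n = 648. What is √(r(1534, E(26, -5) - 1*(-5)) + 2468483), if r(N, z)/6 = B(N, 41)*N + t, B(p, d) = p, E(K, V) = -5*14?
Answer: √16588823 ≈ 4072.9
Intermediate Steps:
n = -645 (n = 3 - 1*648 = 3 - 648 = -645)
E(K, V) = -70
t = 234 (t = (-645 + 517) + 362 = -128 + 362 = 234)
r(N, z) = 1404 + 6*N² (r(N, z) = 6*(N*N + 234) = 6*(N² + 234) = 6*(234 + N²) = 1404 + 6*N²)
√(r(1534, E(26, -5) - 1*(-5)) + 2468483) = √((1404 + 6*1534²) + 2468483) = √((1404 + 6*2353156) + 2468483) = √((1404 + 14118936) + 2468483) = √(14120340 + 2468483) = √16588823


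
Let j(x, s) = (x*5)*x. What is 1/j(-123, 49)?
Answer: 1/75645 ≈ 1.3220e-5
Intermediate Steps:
j(x, s) = 5*x² (j(x, s) = (5*x)*x = 5*x²)
1/j(-123, 49) = 1/(5*(-123)²) = 1/(5*15129) = 1/75645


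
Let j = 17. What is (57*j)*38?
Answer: 36822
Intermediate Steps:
(57*j)*38 = (57*17)*38 = 969*38 = 36822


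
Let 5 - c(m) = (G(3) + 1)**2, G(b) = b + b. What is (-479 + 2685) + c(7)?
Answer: 2162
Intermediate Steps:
G(b) = 2*b
c(m) = -44 (c(m) = 5 - (2*3 + 1)**2 = 5 - (6 + 1)**2 = 5 - 1*7**2 = 5 - 1*49 = 5 - 49 = -44)
(-479 + 2685) + c(7) = (-479 + 2685) - 44 = 2206 - 44 = 2162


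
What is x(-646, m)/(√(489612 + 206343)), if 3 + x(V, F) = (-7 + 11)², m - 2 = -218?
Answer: √695955/53535 ≈ 0.015583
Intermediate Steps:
m = -216 (m = 2 - 218 = -216)
x(V, F) = 13 (x(V, F) = -3 + (-7 + 11)² = -3 + 4² = -3 + 16 = 13)
x(-646, m)/(√(489612 + 206343)) = 13/(√(489612 + 206343)) = 13/(√695955) = 13*(√695955/695955) = √695955/53535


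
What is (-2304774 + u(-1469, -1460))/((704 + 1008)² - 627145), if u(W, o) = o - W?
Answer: -768255/767933 ≈ -1.0004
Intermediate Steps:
(-2304774 + u(-1469, -1460))/((704 + 1008)² - 627145) = (-2304774 + (-1460 - 1*(-1469)))/((704 + 1008)² - 627145) = (-2304774 + (-1460 + 1469))/(1712² - 627145) = (-2304774 + 9)/(2930944 - 627145) = -2304765/2303799 = -2304765*1/2303799 = -768255/767933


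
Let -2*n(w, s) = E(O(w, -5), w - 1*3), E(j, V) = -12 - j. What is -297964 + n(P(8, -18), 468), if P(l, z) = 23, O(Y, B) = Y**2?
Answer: -595387/2 ≈ -2.9769e+5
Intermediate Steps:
n(w, s) = 6 + w**2/2 (n(w, s) = -(-12 - w**2)/2 = 6 + w**2/2)
-297964 + n(P(8, -18), 468) = -297964 + (6 + (1/2)*23**2) = -297964 + (6 + (1/2)*529) = -297964 + (6 + 529/2) = -297964 + 541/2 = -595387/2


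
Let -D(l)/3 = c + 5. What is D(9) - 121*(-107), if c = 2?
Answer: 12926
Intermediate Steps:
D(l) = -21 (D(l) = -3*(2 + 5) = -3*7 = -21)
D(9) - 121*(-107) = -21 - 121*(-107) = -21 + 12947 = 12926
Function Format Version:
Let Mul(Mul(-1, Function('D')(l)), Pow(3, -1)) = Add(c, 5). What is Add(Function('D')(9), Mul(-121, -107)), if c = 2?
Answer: 12926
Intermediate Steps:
Function('D')(l) = -21 (Function('D')(l) = Mul(-3, Add(2, 5)) = Mul(-3, 7) = -21)
Add(Function('D')(9), Mul(-121, -107)) = Add(-21, Mul(-121, -107)) = Add(-21, 12947) = 12926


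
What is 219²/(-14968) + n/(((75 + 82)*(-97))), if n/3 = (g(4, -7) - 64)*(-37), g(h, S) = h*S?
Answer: -883251285/227947672 ≈ -3.8748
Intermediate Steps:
g(h, S) = S*h
n = 10212 (n = 3*((-7*4 - 64)*(-37)) = 3*((-28 - 64)*(-37)) = 3*(-92*(-37)) = 3*3404 = 10212)
219²/(-14968) + n/(((75 + 82)*(-97))) = 219²/(-14968) + 10212/(((75 + 82)*(-97))) = 47961*(-1/14968) + 10212/((157*(-97))) = -47961/14968 + 10212/(-15229) = -47961/14968 + 10212*(-1/15229) = -47961/14968 - 10212/15229 = -883251285/227947672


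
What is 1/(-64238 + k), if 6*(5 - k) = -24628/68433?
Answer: -205299/13186958353 ≈ -1.5568e-5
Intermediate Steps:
k = 1038809/205299 (k = 5 - (-12314)/(3*68433) = 5 - ⅙*(-24628/68433) = 5 + 12314/205299 = 1038809/205299 ≈ 5.0600)
1/(-64238 + k) = 1/(-64238 + 1038809/205299) = 1/(-13186958353/205299) = -205299/13186958353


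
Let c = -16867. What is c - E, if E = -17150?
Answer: 283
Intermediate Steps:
c - E = -16867 - 1*(-17150) = -16867 + 17150 = 283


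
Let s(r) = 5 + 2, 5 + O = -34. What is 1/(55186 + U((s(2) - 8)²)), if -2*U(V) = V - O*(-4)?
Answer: 2/110527 ≈ 1.8095e-5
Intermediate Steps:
O = -39 (O = -5 - 34 = -39)
s(r) = 7
U(V) = 78 - V/2 (U(V) = -(V - (-39)*(-4))/2 = -(V - 1*156)/2 = -(V - 156)/2 = -(-156 + V)/2 = 78 - V/2)
1/(55186 + U((s(2) - 8)²)) = 1/(55186 + (78 - (7 - 8)²/2)) = 1/(55186 + (78 - ½*(-1)²)) = 1/(55186 + (78 - ½*1)) = 1/(55186 + (78 - ½)) = 1/(55186 + 155/2) = 1/(110527/2) = 2/110527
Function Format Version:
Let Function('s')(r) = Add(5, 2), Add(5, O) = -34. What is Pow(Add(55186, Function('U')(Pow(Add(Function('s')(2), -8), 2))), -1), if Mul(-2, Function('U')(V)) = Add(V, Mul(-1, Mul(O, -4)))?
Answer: Rational(2, 110527) ≈ 1.8095e-5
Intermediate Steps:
O = -39 (O = Add(-5, -34) = -39)
Function('s')(r) = 7
Function('U')(V) = Add(78, Mul(Rational(-1, 2), V)) (Function('U')(V) = Mul(Rational(-1, 2), Add(V, Mul(-1, Mul(-39, -4)))) = Mul(Rational(-1, 2), Add(V, Mul(-1, 156))) = Mul(Rational(-1, 2), Add(V, -156)) = Mul(Rational(-1, 2), Add(-156, V)) = Add(78, Mul(Rational(-1, 2), V)))
Pow(Add(55186, Function('U')(Pow(Add(Function('s')(2), -8), 2))), -1) = Pow(Add(55186, Add(78, Mul(Rational(-1, 2), Pow(Add(7, -8), 2)))), -1) = Pow(Add(55186, Add(78, Mul(Rational(-1, 2), Pow(-1, 2)))), -1) = Pow(Add(55186, Add(78, Mul(Rational(-1, 2), 1))), -1) = Pow(Add(55186, Add(78, Rational(-1, 2))), -1) = Pow(Add(55186, Rational(155, 2)), -1) = Pow(Rational(110527, 2), -1) = Rational(2, 110527)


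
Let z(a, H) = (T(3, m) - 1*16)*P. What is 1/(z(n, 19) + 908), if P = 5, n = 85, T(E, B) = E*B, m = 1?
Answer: 1/843 ≈ 0.0011862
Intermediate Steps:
T(E, B) = B*E
z(a, H) = -65 (z(a, H) = (1*3 - 1*16)*5 = (3 - 16)*5 = -13*5 = -65)
1/(z(n, 19) + 908) = 1/(-65 + 908) = 1/843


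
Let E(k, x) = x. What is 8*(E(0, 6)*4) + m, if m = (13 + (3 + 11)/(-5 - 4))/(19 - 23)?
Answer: 6809/36 ≈ 189.14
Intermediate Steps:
m = -103/36 (m = (13 + 14/(-9))/(-4) = (13 + 14*(-1/9))*(-1/4) = (13 - 14/9)*(-1/4) = (103/9)*(-1/4) = -103/36 ≈ -2.8611)
8*(E(0, 6)*4) + m = 8*(6*4) - 103/36 = 8*24 - 103/36 = 192 - 103/36 = 6809/36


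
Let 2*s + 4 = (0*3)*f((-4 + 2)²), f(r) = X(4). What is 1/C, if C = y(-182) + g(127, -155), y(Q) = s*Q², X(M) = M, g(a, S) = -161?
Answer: -1/66409 ≈ -1.5058e-5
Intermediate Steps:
f(r) = 4
s = -2 (s = -2 + ((0*3)*4)/2 = -2 + (0*4)/2 = -2 + (½)*0 = -2 + 0 = -2)
y(Q) = -2*Q²
C = -66409 (C = -2*(-182)² - 161 = -2*33124 - 161 = -66248 - 161 = -66409)
1/C = 1/(-66409) = -1/66409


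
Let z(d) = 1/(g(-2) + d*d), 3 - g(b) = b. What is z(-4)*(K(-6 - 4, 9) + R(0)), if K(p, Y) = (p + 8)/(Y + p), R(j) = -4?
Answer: -2/21 ≈ -0.095238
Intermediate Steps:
g(b) = 3 - b
K(p, Y) = (8 + p)/(Y + p)
z(d) = 1/(5 + d**2) (z(d) = 1/((3 - 1*(-2)) + d*d) = 1/((3 + 2) + d**2) = 1/(5 + d**2))
z(-4)*(K(-6 - 4, 9) + R(0)) = ((8 + (-6 - 4))/(9 + (-6 - 4)) - 4)/(5 + (-4)**2) = ((8 - 10)/(9 - 10) - 4)/(5 + 16) = (-2/(-1) - 4)/21 = (-1*(-2) - 4)/21 = (2 - 4)/21 = (1/21)*(-2) = -2/21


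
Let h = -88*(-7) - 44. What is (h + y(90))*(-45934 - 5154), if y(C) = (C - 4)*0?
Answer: -29222336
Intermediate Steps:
h = 572 (h = 616 - 44 = 572)
y(C) = 0 (y(C) = (-4 + C)*0 = 0)
(h + y(90))*(-45934 - 5154) = (572 + 0)*(-45934 - 5154) = 572*(-51088) = -29222336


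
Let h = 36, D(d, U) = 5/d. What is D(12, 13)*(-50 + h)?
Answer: -35/6 ≈ -5.8333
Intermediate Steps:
D(12, 13)*(-50 + h) = (5/12)*(-50 + 36) = (5*(1/12))*(-14) = (5/12)*(-14) = -35/6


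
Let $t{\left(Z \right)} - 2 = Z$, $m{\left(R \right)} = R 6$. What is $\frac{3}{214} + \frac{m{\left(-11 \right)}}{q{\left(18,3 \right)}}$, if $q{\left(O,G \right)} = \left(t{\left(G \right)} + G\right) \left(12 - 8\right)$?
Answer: $- \frac{3507}{1712} \approx -2.0485$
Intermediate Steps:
$m{\left(R \right)} = 6 R$
$t{\left(Z \right)} = 2 + Z$
$q{\left(O,G \right)} = 8 + 8 G$ ($q{\left(O,G \right)} = \left(\left(2 + G\right) + G\right) \left(12 - 8\right) = \left(2 + 2 G\right) 4 = 8 + 8 G$)
$\frac{3}{214} + \frac{m{\left(-11 \right)}}{q{\left(18,3 \right)}} = \frac{3}{214} + \frac{6 \left(-11\right)}{8 + 8 \cdot 3} = 3 \cdot \frac{1}{214} - \frac{66}{8 + 24} = \frac{3}{214} - \frac{66}{32} = \frac{3}{214} - \frac{33}{16} = - \frac{3507}{1712}$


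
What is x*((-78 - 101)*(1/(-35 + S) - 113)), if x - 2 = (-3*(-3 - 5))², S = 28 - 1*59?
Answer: 385861529/33 ≈ 1.1693e+7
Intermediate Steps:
S = -31 (S = 28 - 59 = -31)
x = 578 (x = 2 + (-3*(-3 - 5))² = 2 + (-3*(-8))² = 2 + 24² = 2 + 576 = 578)
x*((-78 - 101)*(1/(-35 + S) - 113)) = 578*((-78 - 101)*(1/(-35 - 31) - 113)) = 578*(-179*(1/(-66) - 113)) = 578*(-179*(-1/66 - 113)) = 578*(-179*(-7459/66)) = 578*(1335161/66) = 385861529/33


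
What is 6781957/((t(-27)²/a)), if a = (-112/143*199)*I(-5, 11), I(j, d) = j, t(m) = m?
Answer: 58137022160/8019 ≈ 7.2499e+6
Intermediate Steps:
a = 111440/143 (a = (-112/143*199)*(-5) = (-112*1/143*199)*(-5) = -112/143*199*(-5) = -22288/143*(-5) = 111440/143 ≈ 779.30)
6781957/((t(-27)²/a)) = 6781957/(((-27)²/(111440/143))) = 6781957/((729*(143/111440))) = 6781957/(104247/111440) = 6781957*(111440/104247) = 58137022160/8019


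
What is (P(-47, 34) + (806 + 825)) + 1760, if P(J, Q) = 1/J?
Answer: 159376/47 ≈ 3391.0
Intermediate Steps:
(P(-47, 34) + (806 + 825)) + 1760 = (1/(-47) + (806 + 825)) + 1760 = (-1/47 + 1631) + 1760 = 76656/47 + 1760 = 159376/47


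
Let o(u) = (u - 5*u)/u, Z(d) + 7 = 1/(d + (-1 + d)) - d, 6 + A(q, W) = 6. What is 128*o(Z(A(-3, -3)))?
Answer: -512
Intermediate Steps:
A(q, W) = 0 (A(q, W) = -6 + 6 = 0)
Z(d) = -7 + 1/(-1 + 2*d) - d (Z(d) = -7 + (1/(d + (-1 + d)) - d) = -7 + (1/(-1 + 2*d) - d) = -7 + 1/(-1 + 2*d) - d)
o(u) = -4 (o(u) = (-4*u)/u = -4)
128*o(Z(A(-3, -3))) = 128*(-4) = -512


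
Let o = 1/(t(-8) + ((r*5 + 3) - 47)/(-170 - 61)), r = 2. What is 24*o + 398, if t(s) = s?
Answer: 358214/907 ≈ 394.94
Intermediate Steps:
o = -231/1814 (o = 1/(-8 + ((2*5 + 3) - 47)/(-170 - 61)) = 1/(-8 + ((10 + 3) - 47)/(-231)) = 1/(-8 + (13 - 47)*(-1/231)) = 1/(-8 - 34*(-1/231)) = 1/(-8 + 34/231) = 1/(-1814/231) = -231/1814 ≈ -0.12734)
24*o + 398 = 24*(-231/1814) + 398 = -2772/907 + 398 = 358214/907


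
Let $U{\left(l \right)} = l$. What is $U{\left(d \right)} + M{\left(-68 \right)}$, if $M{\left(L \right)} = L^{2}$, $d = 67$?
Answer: $4691$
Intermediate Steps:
$U{\left(d \right)} + M{\left(-68 \right)} = 67 + \left(-68\right)^{2} = 67 + 4624 = 4691$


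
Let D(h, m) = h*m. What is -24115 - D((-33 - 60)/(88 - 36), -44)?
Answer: -314518/13 ≈ -24194.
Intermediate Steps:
-24115 - D((-33 - 60)/(88 - 36), -44) = -24115 - (-33 - 60)/(88 - 36)*(-44) = -24115 - (-93/52)*(-44) = -24115 - (-93*1/52)*(-44) = -24115 - (-93)*(-44)/52 = -24115 - 1*1023/13 = -24115 - 1023/13 = -314518/13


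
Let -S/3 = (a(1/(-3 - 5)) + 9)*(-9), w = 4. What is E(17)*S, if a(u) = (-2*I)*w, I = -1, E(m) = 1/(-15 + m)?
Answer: 459/2 ≈ 229.50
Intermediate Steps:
a(u) = 8 (a(u) = -2*(-1)*4 = 2*4 = 8)
S = 459 (S = -3*(8 + 9)*(-9) = -51*(-9) = -3*(-153) = 459)
E(17)*S = 459/(-15 + 17) = 459/2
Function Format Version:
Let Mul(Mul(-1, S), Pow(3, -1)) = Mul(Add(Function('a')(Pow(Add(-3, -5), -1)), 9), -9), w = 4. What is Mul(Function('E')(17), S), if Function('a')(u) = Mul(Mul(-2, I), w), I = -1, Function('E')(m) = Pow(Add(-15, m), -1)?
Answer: Rational(459, 2) ≈ 229.50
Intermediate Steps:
Function('a')(u) = 8 (Function('a')(u) = Mul(Mul(-2, -1), 4) = Mul(2, 4) = 8)
S = 459 (S = Mul(-3, Mul(Add(8, 9), -9)) = Mul(-3, Mul(17, -9)) = Mul(-3, -153) = 459)
Mul(Function('E')(17), S) = Mul(Pow(Add(-15, 17), -1), 459) = Mul(Pow(2, -1), 459) = Mul(Rational(1, 2), 459) = Rational(459, 2)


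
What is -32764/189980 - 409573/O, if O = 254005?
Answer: -4306644918/2412793495 ≈ -1.7849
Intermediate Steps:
-32764/189980 - 409573/O = -32764/189980 - 409573/254005 = -32764*1/189980 - 409573*1/254005 = -8191/47495 - 409573/254005 = -4306644918/2412793495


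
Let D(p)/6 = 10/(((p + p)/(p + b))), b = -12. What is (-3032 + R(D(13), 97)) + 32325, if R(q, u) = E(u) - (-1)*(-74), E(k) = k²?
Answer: 38628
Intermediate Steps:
D(p) = 30*(-12 + p)/p (D(p) = 6*(10/(((p + p)/(p - 12)))) = 6*(10/(((2*p)/(-12 + p)))) = 6*(10/((2*p/(-12 + p)))) = 6*(10*((-12 + p)/(2*p))) = 6*(5*(-12 + p)/p) = 30*(-12 + p)/p)
R(q, u) = -74 + u² (R(q, u) = u² - (-1)*(-74) = u² - 1*74 = u² - 74 = -74 + u²)
(-3032 + R(D(13), 97)) + 32325 = (-3032 + (-74 + 97²)) + 32325 = (-3032 + (-74 + 9409)) + 32325 = (-3032 + 9335) + 32325 = 6303 + 32325 = 38628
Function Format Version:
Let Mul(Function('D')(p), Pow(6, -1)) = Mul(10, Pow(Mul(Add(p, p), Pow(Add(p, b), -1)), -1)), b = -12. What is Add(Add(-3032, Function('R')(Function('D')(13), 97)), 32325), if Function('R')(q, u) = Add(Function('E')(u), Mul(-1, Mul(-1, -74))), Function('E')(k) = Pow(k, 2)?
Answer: 38628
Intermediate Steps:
Function('D')(p) = Mul(30, Pow(p, -1), Add(-12, p)) (Function('D')(p) = Mul(6, Mul(10, Pow(Mul(Add(p, p), Pow(Add(p, -12), -1)), -1))) = Mul(6, Mul(10, Pow(Mul(Mul(2, p), Pow(Add(-12, p), -1)), -1))) = Mul(6, Mul(10, Pow(Mul(2, p, Pow(Add(-12, p), -1)), -1))) = Mul(6, Mul(10, Mul(Rational(1, 2), Pow(p, -1), Add(-12, p)))) = Mul(6, Mul(5, Pow(p, -1), Add(-12, p))) = Mul(30, Pow(p, -1), Add(-12, p)))
Function('R')(q, u) = Add(-74, Pow(u, 2)) (Function('R')(q, u) = Add(Pow(u, 2), Mul(-1, Mul(-1, -74))) = Add(Pow(u, 2), Mul(-1, 74)) = Add(Pow(u, 2), -74) = Add(-74, Pow(u, 2)))
Add(Add(-3032, Function('R')(Function('D')(13), 97)), 32325) = Add(Add(-3032, Add(-74, Pow(97, 2))), 32325) = Add(Add(-3032, Add(-74, 9409)), 32325) = Add(Add(-3032, 9335), 32325) = Add(6303, 32325) = 38628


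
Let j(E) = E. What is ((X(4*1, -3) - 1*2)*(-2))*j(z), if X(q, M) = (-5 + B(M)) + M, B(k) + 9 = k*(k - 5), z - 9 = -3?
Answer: -60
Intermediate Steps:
z = 6 (z = 9 - 3 = 6)
B(k) = -9 + k*(-5 + k) (B(k) = -9 + k*(k - 5) = -9 + k*(-5 + k))
X(q, M) = -14 + M² - 4*M (X(q, M) = (-5 + (-9 + M² - 5*M)) + M = (-14 + M² - 5*M) + M = -14 + M² - 4*M)
((X(4*1, -3) - 1*2)*(-2))*j(z) = (((-14 + (-3)² - 4*(-3)) - 1*2)*(-2))*6 = (((-14 + 9 + 12) - 2)*(-2))*6 = ((7 - 2)*(-2))*6 = (5*(-2))*6 = -10*6 = -60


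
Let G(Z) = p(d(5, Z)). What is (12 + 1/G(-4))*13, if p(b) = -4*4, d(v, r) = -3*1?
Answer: 2483/16 ≈ 155.19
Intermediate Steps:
d(v, r) = -3
p(b) = -16
G(Z) = -16
(12 + 1/G(-4))*13 = (12 + 1/(-16))*13 = (12 - 1/16)*13 = (191/16)*13 = 2483/16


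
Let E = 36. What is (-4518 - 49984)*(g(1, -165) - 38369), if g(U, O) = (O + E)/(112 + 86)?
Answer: 69010350647/33 ≈ 2.0912e+9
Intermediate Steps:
g(U, O) = 2/11 + O/198 (g(U, O) = (O + 36)/(112 + 86) = (36 + O)/198 = (36 + O)*(1/198) = 2/11 + O/198)
(-4518 - 49984)*(g(1, -165) - 38369) = (-4518 - 49984)*((2/11 + (1/198)*(-165)) - 38369) = -54502*((2/11 - ⅚) - 38369) = -54502*(-43/66 - 38369) = -54502*(-2532397/66) = 69010350647/33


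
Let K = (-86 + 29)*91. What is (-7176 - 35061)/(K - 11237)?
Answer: 42237/16424 ≈ 2.5717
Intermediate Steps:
K = -5187 (K = -57*91 = -5187)
(-7176 - 35061)/(K - 11237) = (-7176 - 35061)/(-5187 - 11237) = -42237/(-16424) = -42237*(-1/16424) = 42237/16424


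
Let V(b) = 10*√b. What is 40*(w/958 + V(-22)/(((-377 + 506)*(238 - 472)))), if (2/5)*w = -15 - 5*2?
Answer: -1250/479 - 200*I*√22/15093 ≈ -2.6096 - 0.062154*I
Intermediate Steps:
w = -125/2 (w = 5*(-15 - 5*2)/2 = 5*(-15 - 10)/2 = (5/2)*(-25) = -125/2 ≈ -62.500)
40*(w/958 + V(-22)/(((-377 + 506)*(238 - 472)))) = 40*(-125/2/958 + (10*√(-22))/(((-377 + 506)*(238 - 472)))) = 40*(-125/2*1/958 + (10*(I*√22))/((129*(-234)))) = 40*(-125/1916 + (10*I*√22)/(-30186)) = 40*(-125/1916 + (10*I*√22)*(-1/30186)) = 40*(-125/1916 - 5*I*√22/15093) = -1250/479 - 200*I*√22/15093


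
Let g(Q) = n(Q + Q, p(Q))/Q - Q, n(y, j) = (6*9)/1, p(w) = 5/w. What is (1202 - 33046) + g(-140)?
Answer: -2219307/70 ≈ -31704.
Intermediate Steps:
n(y, j) = 54 (n(y, j) = 54*1 = 54)
g(Q) = -Q + 54/Q (g(Q) = 54/Q - Q = -Q + 54/Q)
(1202 - 33046) + g(-140) = (1202 - 33046) + (-1*(-140) + 54/(-140)) = -31844 + (140 + 54*(-1/140)) = -31844 + (140 - 27/70) = -31844 + 9773/70 = -2219307/70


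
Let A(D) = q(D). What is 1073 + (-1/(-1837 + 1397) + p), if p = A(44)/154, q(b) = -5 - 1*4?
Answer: 3304667/3080 ≈ 1072.9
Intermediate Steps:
q(b) = -9 (q(b) = -5 - 4 = -9)
A(D) = -9
p = -9/154 ≈ -0.058442
1073 + (-1/(-1837 + 1397) + p) = 1073 + (-1/(-1837 + 1397) - 9/154) = 1073 + (-1/(-440) - 9/154) = 1073 + (-1*(-1/440) - 9/154) = 1073 + (1/440 - 9/154) = 1073 - 173/3080 = 3304667/3080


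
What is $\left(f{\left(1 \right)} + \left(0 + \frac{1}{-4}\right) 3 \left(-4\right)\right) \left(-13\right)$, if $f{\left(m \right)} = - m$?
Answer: $-26$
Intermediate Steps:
$\left(f{\left(1 \right)} + \left(0 + \frac{1}{-4}\right) 3 \left(-4\right)\right) \left(-13\right) = \left(\left(-1\right) 1 + \left(0 + \frac{1}{-4}\right) 3 \left(-4\right)\right) \left(-13\right) = \left(-1 + \left(0 - \frac{1}{4}\right) 3 \left(-4\right)\right) \left(-13\right) = \left(-1 + \left(- \frac{1}{4}\right) 3 \left(-4\right)\right) \left(-13\right) = \left(-1 - -3\right) \left(-13\right) = \left(-1 + 3\right) \left(-13\right) = 2 \left(-13\right) = -26$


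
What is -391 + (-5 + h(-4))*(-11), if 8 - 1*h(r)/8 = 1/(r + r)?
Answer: -1051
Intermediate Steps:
h(r) = 64 - 4/r (h(r) = 64 - 8/(r + r) = 64 - 8*1/(2*r) = 64 - 4/r)
-391 + (-5 + h(-4))*(-11) = -391 + (-5 + (64 - 4/(-4)))*(-11) = -391 + (-5 + (64 - 4*(-¼)))*(-11) = -391 + (-5 + (64 + 1))*(-11) = -391 + (-5 + 65)*(-11) = -391 + 60*(-11) = -391 - 660 = -1051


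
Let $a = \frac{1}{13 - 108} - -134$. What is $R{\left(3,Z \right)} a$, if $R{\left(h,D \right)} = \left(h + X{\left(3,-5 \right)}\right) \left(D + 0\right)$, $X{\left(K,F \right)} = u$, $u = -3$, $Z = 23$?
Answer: $0$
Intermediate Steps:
$X{\left(K,F \right)} = -3$
$a = \frac{12729}{95}$ ($a = \frac{1}{-95} + 134 = - \frac{1}{95} + 134 = \frac{12729}{95} \approx 133.99$)
$R{\left(h,D \right)} = D \left(-3 + h\right)$ ($R{\left(h,D \right)} = \left(h - 3\right) \left(D + 0\right) = \left(-3 + h\right) D = D \left(-3 + h\right)$)
$R{\left(3,Z \right)} a = 23 \left(-3 + 3\right) \frac{12729}{95} = 23 \cdot 0 \cdot \frac{12729}{95} = 0 \cdot \frac{12729}{95} = 0$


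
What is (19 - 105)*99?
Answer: -8514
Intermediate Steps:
(19 - 105)*99 = -86*99 = -8514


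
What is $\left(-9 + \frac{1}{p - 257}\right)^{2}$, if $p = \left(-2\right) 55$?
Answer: $\frac{10916416}{134689} \approx 81.049$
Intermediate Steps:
$p = -110$
$\left(-9 + \frac{1}{p - 257}\right)^{2} = \left(-9 + \frac{1}{-110 - 257}\right)^{2} = \left(-9 + \frac{1}{-367}\right)^{2} = \left(-9 - \frac{1}{367}\right)^{2} = \left(- \frac{3304}{367}\right)^{2} = \frac{10916416}{134689}$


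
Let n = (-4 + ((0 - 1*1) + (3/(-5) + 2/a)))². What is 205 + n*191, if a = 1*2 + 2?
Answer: 517291/100 ≈ 5172.9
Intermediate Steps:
a = 4 (a = 2 + 2 = 4)
n = 2601/100 (n = (-4 + ((0 - 1*1) + (3/(-5) + 2/4)))² = (-4 + ((0 - 1) + (3*(-⅕) + 2*(¼))))² = (-4 + (-1 + (-⅗ + ½)))² = (-4 + (-1 - ⅒))² = (-4 - 11/10)² = (-51/10)² = 2601/100 ≈ 26.010)
205 + n*191 = 205 + (2601/100)*191 = 205 + 496791/100 = 517291/100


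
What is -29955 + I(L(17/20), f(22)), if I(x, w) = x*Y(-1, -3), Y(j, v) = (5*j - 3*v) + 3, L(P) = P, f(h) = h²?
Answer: -598981/20 ≈ -29949.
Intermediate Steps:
Y(j, v) = 3 - 3*v + 5*j (Y(j, v) = (-3*v + 5*j) + 3 = 3 - 3*v + 5*j)
I(x, w) = 7*x (I(x, w) = x*(3 - 3*(-3) + 5*(-1)) = x*(3 + 9 - 5) = x*7 = 7*x)
-29955 + I(L(17/20), f(22)) = -29955 + 7*(17/20) = -29955 + 119/20 = -598981/20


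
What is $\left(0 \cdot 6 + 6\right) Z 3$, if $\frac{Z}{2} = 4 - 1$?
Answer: $108$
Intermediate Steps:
$Z = 6$ ($Z = 2 \left(4 - 1\right) = 2 \cdot 3 = 6$)
$\left(0 \cdot 6 + 6\right) Z 3 = \left(0 \cdot 6 + 6\right) 6 \cdot 3 = \left(0 + 6\right) 6 \cdot 3 = 6 \cdot 6 \cdot 3 = 36 \cdot 3 = 108$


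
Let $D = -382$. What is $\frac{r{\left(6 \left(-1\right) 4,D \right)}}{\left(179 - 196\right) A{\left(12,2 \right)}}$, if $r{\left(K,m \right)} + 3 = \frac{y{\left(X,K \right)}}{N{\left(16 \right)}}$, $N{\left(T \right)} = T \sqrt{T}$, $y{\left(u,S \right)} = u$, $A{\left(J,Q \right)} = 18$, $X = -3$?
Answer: $\frac{65}{6528} \approx 0.0099571$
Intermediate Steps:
$N{\left(T \right)} = T^{\frac{3}{2}}$
$r{\left(K,m \right)} = - \frac{195}{64}$ ($r{\left(K,m \right)} = -3 - \frac{3}{16^{\frac{3}{2}}} = -3 - \frac{3}{64} = - \frac{195}{64}$)
$\frac{r{\left(6 \left(-1\right) 4,D \right)}}{\left(179 - 196\right) A{\left(12,2 \right)}} = - \frac{195}{64 \left(179 - 196\right) 18} = - \frac{195}{64 \left(\left(-17\right) 18\right)} = - \frac{195}{64 \left(-306\right)} = \left(- \frac{195}{64}\right) \left(- \frac{1}{306}\right) = \frac{65}{6528}$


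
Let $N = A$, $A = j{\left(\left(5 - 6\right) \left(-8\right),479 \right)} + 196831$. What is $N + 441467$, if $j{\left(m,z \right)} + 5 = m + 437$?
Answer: $638738$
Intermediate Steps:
$j{\left(m,z \right)} = 432 + m$ ($j{\left(m,z \right)} = -5 + \left(m + 437\right) = -5 + \left(437 + m\right) = 432 + m$)
$A = 197271$ ($A = \left(432 + \left(5 - 6\right) \left(-8\right)\right) + 196831 = \left(432 - -8\right) + 196831 = \left(432 + 8\right) + 196831 = 440 + 196831 = 197271$)
$N = 197271$
$N + 441467 = 197271 + 441467 = 638738$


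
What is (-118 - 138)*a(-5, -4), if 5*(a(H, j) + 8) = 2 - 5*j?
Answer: 4608/5 ≈ 921.60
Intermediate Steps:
a(H, j) = -38/5 - j (a(H, j) = -8 + (2 - 5*j)/5 = -8 + (⅖ - j) = -38/5 - j)
(-118 - 138)*a(-5, -4) = (-118 - 138)*(-38/5 - 1*(-4)) = -256*(-38/5 + 4) = -256*(-18/5) = 4608/5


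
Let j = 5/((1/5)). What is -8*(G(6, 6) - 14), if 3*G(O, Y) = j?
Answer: 136/3 ≈ 45.333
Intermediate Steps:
j = 25 (j = 5/((1*(⅕))) = 5/(⅕) = 5*5 = 25)
G(O, Y) = 25/3 (G(O, Y) = (⅓)*25 = 25/3)
-8*(G(6, 6) - 14) = -8*(25/3 - 14) = -8*(-17/3) = 136/3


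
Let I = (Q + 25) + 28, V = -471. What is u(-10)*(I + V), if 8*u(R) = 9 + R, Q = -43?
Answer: 461/8 ≈ 57.625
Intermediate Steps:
I = 10 (I = (-43 + 25) + 28 = -18 + 28 = 10)
u(R) = 9/8 + R/8 (u(R) = (9 + R)/8 = 9/8 + R/8)
u(-10)*(I + V) = (9/8 + (⅛)*(-10))*(10 - 471) = (9/8 - 5/4)*(-461) = -⅛*(-461) = 461/8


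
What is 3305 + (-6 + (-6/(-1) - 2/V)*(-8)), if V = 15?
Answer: 48781/15 ≈ 3252.1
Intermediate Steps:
3305 + (-6 + (-6/(-1) - 2/V)*(-8)) = 3305 + (-6 + (-6/(-1) - 2/15)*(-8)) = 3305 + (-6 + (-6*(-1) - 2*1/15)*(-8)) = 3305 + (-6 + (6 - 2/15)*(-8)) = 3305 + (-6 + (88/15)*(-8)) = 3305 + (-6 - 704/15) = 3305 - 794/15 = 48781/15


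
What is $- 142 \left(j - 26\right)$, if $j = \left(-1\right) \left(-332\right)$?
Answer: $-43452$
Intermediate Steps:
$j = 332$
$- 142 \left(j - 26\right) = - 142 \left(332 - 26\right) = \left(-142\right) 306 = -43452$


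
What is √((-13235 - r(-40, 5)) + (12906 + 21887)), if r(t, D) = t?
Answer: √21598 ≈ 146.96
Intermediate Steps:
√((-13235 - r(-40, 5)) + (12906 + 21887)) = √((-13235 - 1*(-40)) + (12906 + 21887)) = √((-13235 + 40) + 34793) = √(-13195 + 34793) = √21598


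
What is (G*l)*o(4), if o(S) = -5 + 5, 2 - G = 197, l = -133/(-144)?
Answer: 0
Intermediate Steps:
l = 133/144 (l = -133*(-1/144) = 133/144 ≈ 0.92361)
G = -195 (G = 2 - 1*197 = 2 - 197 = -195)
o(S) = 0
(G*l)*o(4) = -195*133/144*0 = -8645/48*0 = 0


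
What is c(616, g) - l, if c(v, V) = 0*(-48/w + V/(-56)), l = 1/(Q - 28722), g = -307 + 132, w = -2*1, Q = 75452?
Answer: -1/46730 ≈ -2.1400e-5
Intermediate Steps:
w = -2
g = -175
l = 1/46730 (l = 1/(75452 - 28722) = 1/46730 ≈ 2.1400e-5)
c(v, V) = 0 (c(v, V) = 0*(-48/(-2) + V/(-56)) = 0*(-48*(-½) + V*(-1/56)) = 0*(24 - V/56) = 0)
c(616, g) - l = 0 - 1*1/46730 = 0 - 1/46730 = -1/46730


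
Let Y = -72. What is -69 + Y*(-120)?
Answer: 8571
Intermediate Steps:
-69 + Y*(-120) = -69 - 72*(-120) = -69 + 8640 = 8571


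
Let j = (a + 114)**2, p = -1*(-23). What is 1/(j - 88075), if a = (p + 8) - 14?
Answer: -1/70914 ≈ -1.4102e-5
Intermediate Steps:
p = 23
a = 17 (a = (23 + 8) - 14 = 31 - 14 = 17)
j = 17161 (j = (17 + 114)**2 = 131**2 = 17161)
1/(j - 88075) = 1/(17161 - 88075) = 1/(-70914) = -1/70914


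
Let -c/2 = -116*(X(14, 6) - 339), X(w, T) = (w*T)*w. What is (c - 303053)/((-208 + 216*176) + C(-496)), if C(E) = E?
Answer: -108869/37312 ≈ -2.9178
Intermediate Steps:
X(w, T) = T*w**2 (X(w, T) = (T*w)*w = T*w**2)
c = 194184 (c = -(-232)*(6*14**2 - 339) = -(-232)*(6*196 - 339) = -(-232)*(1176 - 339) = -(-232)*837 = -2*(-97092) = 194184)
(c - 303053)/((-208 + 216*176) + C(-496)) = (194184 - 303053)/((-208 + 216*176) - 496) = -108869/((-208 + 38016) - 496) = -108869/(37808 - 496) = -108869/37312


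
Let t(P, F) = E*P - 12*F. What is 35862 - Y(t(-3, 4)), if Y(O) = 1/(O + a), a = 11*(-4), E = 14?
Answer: 4805509/134 ≈ 35862.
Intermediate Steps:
a = -44
t(P, F) = -12*F + 14*P (t(P, F) = 14*P - 12*F = -12*F + 14*P)
Y(O) = 1/(-44 + O) (Y(O) = 1/(O - 44) = 1/(-44 + O))
35862 - Y(t(-3, 4)) = 35862 - 1/(-44 + (-12*4 + 14*(-3))) = 35862 - 1/(-44 + (-48 - 42)) = 35862 - 1/(-44 - 90) = 35862 - 1/(-134) = 35862 - 1*(-1/134) = 35862 + 1/134 = 4805509/134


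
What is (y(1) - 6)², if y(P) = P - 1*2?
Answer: 49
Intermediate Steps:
y(P) = -2 + P (y(P) = P - 2 = -2 + P)
(y(1) - 6)² = ((-2 + 1) - 6)² = (-1 - 6)² = (-7)² = 49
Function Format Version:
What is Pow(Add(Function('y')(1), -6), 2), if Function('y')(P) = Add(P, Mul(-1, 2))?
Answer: 49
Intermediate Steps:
Function('y')(P) = Add(-2, P) (Function('y')(P) = Add(P, -2) = Add(-2, P))
Pow(Add(Function('y')(1), -6), 2) = Pow(Add(Add(-2, 1), -6), 2) = Pow(Add(-1, -6), 2) = Pow(-7, 2) = 49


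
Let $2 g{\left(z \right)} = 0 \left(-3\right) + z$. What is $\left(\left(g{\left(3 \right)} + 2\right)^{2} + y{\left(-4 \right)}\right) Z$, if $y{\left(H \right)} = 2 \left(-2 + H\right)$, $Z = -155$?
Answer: $- \frac{155}{4} \approx -38.75$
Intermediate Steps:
$g{\left(z \right)} = \frac{z}{2}$ ($g{\left(z \right)} = \frac{0 \left(-3\right) + z}{2} = \frac{0 + z}{2} = \frac{z}{2}$)
$y{\left(H \right)} = -4 + 2 H$
$\left(\left(g{\left(3 \right)} + 2\right)^{2} + y{\left(-4 \right)}\right) Z = \left(\left(\frac{1}{2} \cdot 3 + 2\right)^{2} + \left(-4 + 2 \left(-4\right)\right)\right) \left(-155\right) = \left(\left(\frac{3}{2} + 2\right)^{2} - 12\right) \left(-155\right) = \left(\left(\frac{7}{2}\right)^{2} - 12\right) \left(-155\right) = \left(\frac{49}{4} - 12\right) \left(-155\right) = \frac{1}{4} \left(-155\right) = - \frac{155}{4}$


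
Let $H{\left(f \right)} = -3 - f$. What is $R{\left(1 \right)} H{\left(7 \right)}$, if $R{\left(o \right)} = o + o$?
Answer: $-20$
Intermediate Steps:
$R{\left(o \right)} = 2 o$
$R{\left(1 \right)} H{\left(7 \right)} = 2 \cdot 1 \left(-3 - 7\right) = 2 \left(-3 - 7\right) = 2 \left(-10\right) = -20$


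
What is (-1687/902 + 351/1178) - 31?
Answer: -8652480/265639 ≈ -32.572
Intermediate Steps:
(-1687/902 + 351/1178) - 31 = -417671/265639 - 31 = -8652480/265639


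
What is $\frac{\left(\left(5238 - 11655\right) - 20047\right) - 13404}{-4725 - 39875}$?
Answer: $\frac{9967}{11150} \approx 0.8939$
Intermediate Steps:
$\frac{\left(\left(5238 - 11655\right) - 20047\right) - 13404}{-4725 - 39875} = \frac{\left(\left(5238 - 11655\right) - 20047\right) - 13404}{-44600} = \left(\left(-6417 - 20047\right) - 13404\right) \left(- \frac{1}{44600}\right) = \left(-26464 - 13404\right) \left(- \frac{1}{44600}\right) = \left(-39868\right) \left(- \frac{1}{44600}\right) = \frac{9967}{11150}$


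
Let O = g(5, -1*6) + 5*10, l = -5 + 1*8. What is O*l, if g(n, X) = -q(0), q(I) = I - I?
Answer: 150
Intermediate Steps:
q(I) = 0
l = 3 (l = -5 + 8 = 3)
g(n, X) = 0 (g(n, X) = -1*0 = 0)
O = 50 (O = 0 + 5*10 = 0 + 50 = 50)
O*l = 50*3 = 150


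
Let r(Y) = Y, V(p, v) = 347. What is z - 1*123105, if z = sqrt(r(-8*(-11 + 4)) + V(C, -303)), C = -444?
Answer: -123105 + sqrt(403) ≈ -1.2308e+5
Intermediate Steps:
z = sqrt(403) (z = sqrt(-8*(-11 + 4) + 347) = sqrt(-8*(-7) + 347) = sqrt(56 + 347) = sqrt(403) ≈ 20.075)
z - 1*123105 = sqrt(403) - 1*123105 = sqrt(403) - 123105 = -123105 + sqrt(403)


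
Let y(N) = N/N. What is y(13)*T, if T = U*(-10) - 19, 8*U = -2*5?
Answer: -13/2 ≈ -6.5000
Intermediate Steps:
y(N) = 1
U = -5/4 (U = (-2*5)/8 = (⅛)*(-10) = -5/4 ≈ -1.2500)
T = -13/2 (T = -5/4*(-10) - 19 = 25/2 - 19 = -13/2 ≈ -6.5000)
y(13)*T = 1*(-13/2) = -13/2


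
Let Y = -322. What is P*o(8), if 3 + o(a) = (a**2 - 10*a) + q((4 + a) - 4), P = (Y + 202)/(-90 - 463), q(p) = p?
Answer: -1320/553 ≈ -2.3870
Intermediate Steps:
P = 120/553 (P = (-322 + 202)/(-90 - 463) = -120/(-553) = -120*(-1/553) = 120/553 ≈ 0.21700)
o(a) = -3 + a**2 - 9*a (o(a) = -3 + ((a**2 - 10*a) + ((4 + a) - 4)) = -3 + ((a**2 - 10*a) + a) = -3 + (a**2 - 9*a) = -3 + a**2 - 9*a)
P*o(8) = 120*(-3 + 8**2 - 9*8)/553 = 120*(-3 + 64 - 72)/553 = (120/553)*(-11) = -1320/553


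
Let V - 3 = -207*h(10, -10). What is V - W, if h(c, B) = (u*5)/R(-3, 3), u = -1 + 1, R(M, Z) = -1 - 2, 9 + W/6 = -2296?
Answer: 13833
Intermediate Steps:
W = -13830 (W = -54 + 6*(-2296) = -54 - 13776 = -13830)
R(M, Z) = -3
u = 0
h(c, B) = 0 (h(c, B) = (0*5)/(-3) = 0*(-1/3) = 0)
V = 3 (V = 3 - 207*0 = 3 + 0 = 3)
V - W = 3 - 1*(-13830) = 3 + 13830 = 13833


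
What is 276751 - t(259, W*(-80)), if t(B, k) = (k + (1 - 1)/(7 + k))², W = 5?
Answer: 116751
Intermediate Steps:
t(B, k) = k² (t(B, k) = (k + 0/(7 + k))² = (k + 0)² = k²)
276751 - t(259, W*(-80)) = 276751 - (5*(-80))² = 276751 - 1*(-400)² = 276751 - 1*160000 = 276751 - 160000 = 116751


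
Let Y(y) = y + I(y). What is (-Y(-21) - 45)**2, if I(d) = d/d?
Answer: 625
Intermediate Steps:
I(d) = 1
Y(y) = 1 + y (Y(y) = y + 1 = 1 + y)
(-Y(-21) - 45)**2 = (-(1 - 21) - 45)**2 = (-1*(-20) - 45)**2 = (20 - 45)**2 = (-25)**2 = 625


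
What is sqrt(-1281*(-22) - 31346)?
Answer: 2*I*sqrt(791) ≈ 56.249*I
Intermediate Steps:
sqrt(-1281*(-22) - 31346) = sqrt(28182 - 31346) = sqrt(-3164) = 2*I*sqrt(791)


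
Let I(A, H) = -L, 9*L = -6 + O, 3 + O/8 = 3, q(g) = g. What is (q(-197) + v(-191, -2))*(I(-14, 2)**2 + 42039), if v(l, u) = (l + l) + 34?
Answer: -206203475/9 ≈ -2.2911e+7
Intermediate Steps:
v(l, u) = 34 + 2*l (v(l, u) = 2*l + 34 = 34 + 2*l)
O = 0 (O = -24 + 8*3 = -24 + 24 = 0)
L = -2/3 (L = (-6 + 0)/9 = (1/9)*(-6) = -2/3 ≈ -0.66667)
I(A, H) = 2/3 (I(A, H) = -1*(-2/3) = 2/3)
(q(-197) + v(-191, -2))*(I(-14, 2)**2 + 42039) = (-197 + (34 + 2*(-191)))*((2/3)**2 + 42039) = (-197 + (34 - 382))*(4/9 + 42039) = (-197 - 348)*(378355/9) = -545*378355/9 = -206203475/9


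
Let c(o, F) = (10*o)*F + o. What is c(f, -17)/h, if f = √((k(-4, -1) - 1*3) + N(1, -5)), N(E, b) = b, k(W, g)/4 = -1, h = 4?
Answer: -169*I*√3/2 ≈ -146.36*I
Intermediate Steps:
k(W, g) = -4 (k(W, g) = 4*(-1) = -4)
f = 2*I*√3 (f = √((-4 - 1*3) - 5) = √((-4 - 3) - 5) = √(-7 - 5) = √(-12) = 2*I*√3 ≈ 3.4641*I)
c(o, F) = o + 10*F*o (c(o, F) = 10*F*o + o = o + 10*F*o)
c(f, -17)/h = ((2*I*√3)*(1 + 10*(-17)))/4 = ((2*I*√3)*(1 - 170))*(¼) = ((2*I*√3)*(-169))*(¼) = -338*I*√3*(¼) = -169*I*√3/2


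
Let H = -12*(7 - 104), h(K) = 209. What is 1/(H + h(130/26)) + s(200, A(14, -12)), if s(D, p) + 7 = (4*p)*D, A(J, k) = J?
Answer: 15367990/1373 ≈ 11193.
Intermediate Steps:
s(D, p) = -7 + 4*D*p (s(D, p) = -7 + (4*p)*D = -7 + 4*D*p)
H = 1164 (H = -12*(-97) = 1164)
1/(H + h(130/26)) + s(200, A(14, -12)) = 1/(1164 + 209) + (-7 + 4*200*14) = 1/1373 + (-7 + 11200) = 1/1373 + 11193 = 15367990/1373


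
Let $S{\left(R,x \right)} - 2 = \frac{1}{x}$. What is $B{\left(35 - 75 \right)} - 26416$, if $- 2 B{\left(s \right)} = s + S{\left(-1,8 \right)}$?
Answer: $- \frac{422353}{16} \approx -26397.0$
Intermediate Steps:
$S{\left(R,x \right)} = 2 + \frac{1}{x}$
$B{\left(s \right)} = - \frac{17}{16} - \frac{s}{2}$ ($B{\left(s \right)} = - \frac{s + \left(2 + \frac{1}{8}\right)}{2} = - \frac{s + \frac{17}{8}}{2} = - \frac{\frac{17}{8} + s}{2} = - \frac{17}{16} - \frac{s}{2}$)
$B{\left(35 - 75 \right)} - 26416 = \left(- \frac{17}{16} - \frac{35 - 75}{2}\right) - 26416 = \left(- \frac{17}{16} - -20\right) - 26416 = \left(- \frac{17}{16} + 20\right) - 26416 = \frac{303}{16} - 26416 = - \frac{422353}{16}$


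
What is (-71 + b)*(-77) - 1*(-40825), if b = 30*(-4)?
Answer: 55532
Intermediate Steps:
b = -120
(-71 + b)*(-77) - 1*(-40825) = (-71 - 120)*(-77) - 1*(-40825) = -191*(-77) + 40825 = 14707 + 40825 = 55532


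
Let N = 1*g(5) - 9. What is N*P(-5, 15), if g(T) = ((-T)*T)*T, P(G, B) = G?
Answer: 670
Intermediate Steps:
g(T) = -T**3 (g(T) = (-T**2)*T = -T**3)
N = -134 (N = 1*(-1*5**3) - 9 = 1*(-1*125) - 9 = 1*(-125) - 9 = -125 - 9 = -134)
N*P(-5, 15) = -134*(-5) = 670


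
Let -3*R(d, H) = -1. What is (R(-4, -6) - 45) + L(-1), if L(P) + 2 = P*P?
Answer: -137/3 ≈ -45.667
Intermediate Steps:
L(P) = -2 + P² (L(P) = -2 + P*P = -2 + P²)
R(d, H) = ⅓ (R(d, H) = -⅓*(-1) = ⅓)
(R(-4, -6) - 45) + L(-1) = (⅓ - 45) + (-2 + (-1)²) = -134/3 + (-2 + 1) = -134/3 - 1 = -137/3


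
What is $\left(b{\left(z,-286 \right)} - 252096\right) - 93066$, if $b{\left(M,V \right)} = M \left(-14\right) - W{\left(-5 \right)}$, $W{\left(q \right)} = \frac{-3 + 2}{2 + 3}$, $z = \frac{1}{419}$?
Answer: $- \frac{723114041}{2095} \approx -3.4516 \cdot 10^{5}$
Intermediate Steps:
$z = \frac{1}{419} \approx 0.0023866$
$W{\left(q \right)} = - \frac{1}{5}$
$b{\left(M,V \right)} = \frac{1}{5} - 14 M$ ($b{\left(M,V \right)} = M \left(-14\right) - - \frac{1}{5} = - 14 M + \frac{1}{5} = \frac{1}{5} - 14 M$)
$\left(b{\left(z,-286 \right)} - 252096\right) - 93066 = \left(\left(\frac{1}{5} - \frac{14}{419}\right) - 252096\right) - 93066 = \left(\frac{349}{2095} - 252096\right) - 93066 = - \frac{528140771}{2095} - 93066 = - \frac{723114041}{2095}$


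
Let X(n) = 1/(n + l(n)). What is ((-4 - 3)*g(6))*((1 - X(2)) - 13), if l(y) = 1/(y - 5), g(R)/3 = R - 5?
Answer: 1323/5 ≈ 264.60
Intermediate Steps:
g(R) = -15 + 3*R (g(R) = 3*(R - 5) = 3*(-5 + R) = -15 + 3*R)
l(y) = 1/(-5 + y)
X(n) = 1/(n + 1/(-5 + n))
((-4 - 3)*g(6))*((1 - X(2)) - 13) = ((-4 - 3)*(-15 + 3*6))*((1 - (-5 + 2)/(1 + 2*(-5 + 2))) - 13) = (-7*(-15 + 18))*((1 - (-3)/(1 + 2*(-3))) - 13) = (-7*3)*((1 - (-3)/(1 - 6)) - 13) = -21*((1 - (-3)/(-5)) - 13) = -21*((1 - (-1)*(-3)/5) - 13) = -21*((1 - 1*3/5) - 13) = -21*((1 - 3/5) - 13) = -21*(2/5 - 13) = -21*(-63/5) = 1323/5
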